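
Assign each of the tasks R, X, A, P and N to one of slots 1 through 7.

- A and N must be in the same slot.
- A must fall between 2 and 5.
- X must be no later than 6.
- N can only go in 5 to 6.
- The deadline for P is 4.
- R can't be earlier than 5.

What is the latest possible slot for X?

6

X's own window allows nothing later than 6.
X at 6 is achievable: P in 1, N in 5, A in 5, R in 5, X in 6.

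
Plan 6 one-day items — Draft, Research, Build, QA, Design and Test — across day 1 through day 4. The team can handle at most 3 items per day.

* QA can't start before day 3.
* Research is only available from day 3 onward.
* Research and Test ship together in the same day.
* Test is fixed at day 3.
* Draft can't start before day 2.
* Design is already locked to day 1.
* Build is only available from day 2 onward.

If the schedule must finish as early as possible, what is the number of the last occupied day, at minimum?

day 3

With at most 3 per day and 6 work items, at least 2 days are needed.
Research can't be placed before day 3, so the schedule must run through at least day 3.
3 works (last occupied day: day 3): for example Design -> day 1; Test -> day 3; Build -> day 2; Research -> day 3; Draft -> day 2; QA -> day 3.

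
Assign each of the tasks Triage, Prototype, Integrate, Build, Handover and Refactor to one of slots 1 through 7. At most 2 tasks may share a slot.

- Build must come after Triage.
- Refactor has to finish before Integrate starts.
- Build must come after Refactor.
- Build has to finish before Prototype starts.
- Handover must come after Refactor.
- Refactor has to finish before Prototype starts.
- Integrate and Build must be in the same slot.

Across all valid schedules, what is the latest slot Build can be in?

Precedence pushes Build to at least 2; downstream work caps Build at 6.
Build at 6 is achievable: Refactor=1, Build=6, Prototype=7, Integrate=6, Handover=2, Triage=1.

6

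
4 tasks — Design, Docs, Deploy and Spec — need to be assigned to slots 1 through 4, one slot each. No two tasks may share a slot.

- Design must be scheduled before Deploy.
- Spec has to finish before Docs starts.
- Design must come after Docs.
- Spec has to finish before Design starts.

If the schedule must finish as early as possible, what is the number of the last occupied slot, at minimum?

The precedence chain requires at least 4 distinct slots.
With at most 1 per slot and 4 tasks, at least 4 slots are needed.
4 works (last occupied slot: 4): for example Docs=2; Design=3; Spec=1; Deploy=4.

slot 4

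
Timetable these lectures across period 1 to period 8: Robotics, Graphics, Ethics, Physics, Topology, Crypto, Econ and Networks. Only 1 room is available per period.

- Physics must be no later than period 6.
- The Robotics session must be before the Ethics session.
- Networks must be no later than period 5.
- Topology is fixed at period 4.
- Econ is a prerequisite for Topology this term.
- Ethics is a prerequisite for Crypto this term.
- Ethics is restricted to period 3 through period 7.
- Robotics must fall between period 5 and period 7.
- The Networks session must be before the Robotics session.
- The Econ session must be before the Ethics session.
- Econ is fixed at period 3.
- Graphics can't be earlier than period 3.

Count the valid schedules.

8

Splitting on Robotics: it can be period 5 (6), period 6 (2). Listing each branch's schedules as (Graphics, Ethics, Physics, Topology, Crypto, Econ, Networks) by period number:
Robotics=period 5: (6,7,1,4,8,3,2) (6,7,2,4,8,3,1) (7,6,1,4,8,3,2) (7,6,2,4,8,3,1) (8,6,1,4,7,3,2) (8,6,2,4,7,3,1) — 6.
Robotics=period 6: (5,7,1,4,8,3,2) (5,7,2,4,8,3,1) — 2.
Summing: 6 + 2 = 8.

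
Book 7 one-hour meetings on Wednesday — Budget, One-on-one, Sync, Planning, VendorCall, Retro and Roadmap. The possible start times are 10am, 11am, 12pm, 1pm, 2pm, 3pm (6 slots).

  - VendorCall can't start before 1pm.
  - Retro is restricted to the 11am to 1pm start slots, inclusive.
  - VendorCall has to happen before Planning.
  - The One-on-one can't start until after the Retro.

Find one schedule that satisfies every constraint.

Roadmap in 10am, Planning in 2pm, Retro in 11am, Budget in 10am, VendorCall in 1pm, Sync in 10am, One-on-one in 12pm

Checking: Retro(11am) before One-on-one(12pm); VendorCall(1pm) before Planning(2pm); VendorCall=1pm in [1pm,3pm]; Retro=11am in [11am,1pm].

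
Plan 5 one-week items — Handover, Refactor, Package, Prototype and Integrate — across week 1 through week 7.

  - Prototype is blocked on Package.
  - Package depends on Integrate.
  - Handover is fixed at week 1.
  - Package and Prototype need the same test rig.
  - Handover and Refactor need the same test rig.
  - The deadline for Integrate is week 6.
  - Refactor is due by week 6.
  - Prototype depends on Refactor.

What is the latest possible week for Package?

Precedence pushes Package to at least week 2; downstream work caps Package at week 6.
Package at week 6 is achievable: Integrate=week 1, Handover=week 1, Package=week 6, Prototype=week 7, Refactor=week 2.

week 6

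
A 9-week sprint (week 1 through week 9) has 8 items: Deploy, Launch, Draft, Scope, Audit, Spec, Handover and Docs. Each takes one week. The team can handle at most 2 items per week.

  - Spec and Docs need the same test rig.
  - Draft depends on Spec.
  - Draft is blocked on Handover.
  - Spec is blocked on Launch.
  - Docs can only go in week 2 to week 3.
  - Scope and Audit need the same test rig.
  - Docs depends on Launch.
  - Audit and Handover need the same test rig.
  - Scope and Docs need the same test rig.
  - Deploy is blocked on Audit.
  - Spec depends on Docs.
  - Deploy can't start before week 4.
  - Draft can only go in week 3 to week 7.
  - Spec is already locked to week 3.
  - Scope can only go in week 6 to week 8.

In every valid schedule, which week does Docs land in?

Docs's window is week 2–week 3.
Spec is fixed at week 3, and Docs can't share a week with Spec.
So Docs must be week 2.

week 2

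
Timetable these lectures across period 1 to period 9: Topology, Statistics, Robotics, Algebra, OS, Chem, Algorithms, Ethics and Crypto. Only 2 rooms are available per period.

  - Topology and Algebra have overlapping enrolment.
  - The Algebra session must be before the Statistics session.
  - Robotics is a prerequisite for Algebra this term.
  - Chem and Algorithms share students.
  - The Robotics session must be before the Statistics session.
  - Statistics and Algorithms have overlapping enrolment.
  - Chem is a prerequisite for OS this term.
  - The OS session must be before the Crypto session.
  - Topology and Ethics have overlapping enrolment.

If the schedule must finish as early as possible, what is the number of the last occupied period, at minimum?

The precedence chain requires at least 3 distinct periods.
With at most 2 per period and 9 lectures, at least 5 periods are needed.
5 works (last occupied period: period 5): for example Algebra=period 2; Ethics=period 5; Topology=period 4; Robotics=period 1; Chem=period 1; OS=period 2; Algorithms=period 4; Crypto=period 3; Statistics=period 3.

period 5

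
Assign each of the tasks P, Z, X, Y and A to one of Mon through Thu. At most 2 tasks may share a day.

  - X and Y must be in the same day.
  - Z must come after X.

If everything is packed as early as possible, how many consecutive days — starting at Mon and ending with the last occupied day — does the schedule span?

3 days

The precedence chain requires at least 2 distinct days.
With at most 2 per day and 5 tasks, at least 3 days are needed.
3 works (last occupied day: Wed): for example X in Mon; P in Tue; A in Wed; Z in Tue; Y in Mon.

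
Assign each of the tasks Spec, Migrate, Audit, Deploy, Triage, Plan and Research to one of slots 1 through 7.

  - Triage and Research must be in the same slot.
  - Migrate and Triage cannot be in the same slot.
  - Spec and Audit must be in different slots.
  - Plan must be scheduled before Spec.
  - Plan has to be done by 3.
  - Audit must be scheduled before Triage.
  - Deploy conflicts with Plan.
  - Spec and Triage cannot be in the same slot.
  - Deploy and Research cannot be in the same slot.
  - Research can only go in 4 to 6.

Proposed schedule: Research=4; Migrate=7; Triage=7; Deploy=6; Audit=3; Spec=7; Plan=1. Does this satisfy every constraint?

Spec and Audit must be in different slots — holds.
Migrate and Triage cannot be in the same slot — violated.
Deploy conflicts with Plan — holds.
Deploy and Research cannot be in the same slot — holds.
Triage and Research must be in the same slot — violated.
Plan must be scheduled before Spec — holds.
Research can only go in 4 to 6 — holds.
Spec and Triage cannot be in the same slot — violated.
Plan has to be done by 3 — holds.
Audit must be scheduled before Triage — holds.

No — it violates: Migrate and Triage cannot be in the same slot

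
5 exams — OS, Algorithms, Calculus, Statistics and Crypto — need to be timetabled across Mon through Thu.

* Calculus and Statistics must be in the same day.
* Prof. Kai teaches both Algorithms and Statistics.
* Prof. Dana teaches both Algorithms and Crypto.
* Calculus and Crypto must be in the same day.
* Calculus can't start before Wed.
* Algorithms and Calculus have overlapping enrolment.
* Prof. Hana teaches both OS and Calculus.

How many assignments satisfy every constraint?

Splitting on OS: it can be Mon (6), Tue (6), Wed (3), Thu (3). Listing each branch's schedules as (Algorithms, Calculus, Statistics, Crypto):
OS=Mon: (Mon,Wed,Wed,Wed) (Mon,Thu,Thu,Thu) (Tue,Wed,Wed,Wed) (Tue,Thu,Thu,Thu) (Wed,Thu,Thu,Thu) (Thu,Wed,Wed,Wed) — 6.
OS=Tue: (Mon,Wed,Wed,Wed) (Mon,Thu,Thu,Thu) (Tue,Wed,Wed,Wed) (Tue,Thu,Thu,Thu) (Wed,Thu,Thu,Thu) (Thu,Wed,Wed,Wed) — 6.
OS=Wed: (Mon,Thu,Thu,Thu) (Tue,Thu,Thu,Thu) (Wed,Thu,Thu,Thu) — 3.
OS=Thu: (Mon,Wed,Wed,Wed) (Tue,Wed,Wed,Wed) (Thu,Wed,Wed,Wed) — 3.
Summing: 6 + 6 + 3 + 3 = 18.

18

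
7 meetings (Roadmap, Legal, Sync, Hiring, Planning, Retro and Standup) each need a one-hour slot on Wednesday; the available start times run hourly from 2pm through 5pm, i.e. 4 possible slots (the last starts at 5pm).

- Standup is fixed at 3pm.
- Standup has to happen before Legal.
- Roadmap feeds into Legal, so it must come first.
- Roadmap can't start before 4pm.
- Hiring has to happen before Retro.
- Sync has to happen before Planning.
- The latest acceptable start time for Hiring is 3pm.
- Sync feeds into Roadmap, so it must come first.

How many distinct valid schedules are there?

Splitting on Sync: it can be 2pm (15), 3pm (10). Listing each branch's schedules as (Roadmap, Legal, Hiring, Planning, Retro, Standup):
Sync=2pm: (4pm,5pm,2pm,3pm,3pm,3pm) (4pm,5pm,2pm,3pm,4pm,3pm) (4pm,5pm,2pm,3pm,5pm,3pm) (4pm,5pm,2pm,4pm,3pm,3pm) (4pm,5pm,2pm,4pm,4pm,3pm) (4pm,5pm,2pm,4pm,5pm,3pm) (4pm,5pm,2pm,5pm,3pm,3pm) (4pm,5pm,2pm,5pm,4pm,3pm) (4pm,5pm,2pm,5pm,5pm,3pm) (4pm,5pm,3pm,3pm,4pm,3pm) (4pm,5pm,3pm,3pm,5pm,3pm) (4pm,5pm,3pm,4pm,4pm,3pm) (4pm,5pm,3pm,4pm,5pm,3pm) (4pm,5pm,3pm,5pm,4pm,3pm) (4pm,5pm,3pm,5pm,5pm,3pm) — 15.
Sync=3pm: (4pm,5pm,2pm,4pm,3pm,3pm) (4pm,5pm,2pm,4pm,4pm,3pm) (4pm,5pm,2pm,4pm,5pm,3pm) (4pm,5pm,2pm,5pm,3pm,3pm) (4pm,5pm,2pm,5pm,4pm,3pm) (4pm,5pm,2pm,5pm,5pm,3pm) (4pm,5pm,3pm,4pm,4pm,3pm) (4pm,5pm,3pm,4pm,5pm,3pm) (4pm,5pm,3pm,5pm,4pm,3pm) (4pm,5pm,3pm,5pm,5pm,3pm) — 10.
Summing: 15 + 10 = 25.

25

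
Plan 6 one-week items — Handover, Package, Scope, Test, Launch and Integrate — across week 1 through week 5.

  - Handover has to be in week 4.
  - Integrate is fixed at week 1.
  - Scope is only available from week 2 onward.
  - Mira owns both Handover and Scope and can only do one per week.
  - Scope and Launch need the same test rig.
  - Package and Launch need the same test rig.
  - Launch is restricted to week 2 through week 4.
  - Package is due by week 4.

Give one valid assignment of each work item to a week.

Scope=week 3; Handover=week 4; Launch=week 2; Test=week 1; Integrate=week 1; Package=week 1

Checking: Scope(week 3) != Launch(week 2); Package(week 1) != Launch(week 2); Handover(week 4) != Scope(week 3); Handover=week 4 in [week 4,week 4]; Integrate=week 1 in [week 1,week 1]; Launch=week 2 in [week 2,week 4]; Package=week 1 in [week 1,week 4]; Scope=week 3 in [week 2,week 5].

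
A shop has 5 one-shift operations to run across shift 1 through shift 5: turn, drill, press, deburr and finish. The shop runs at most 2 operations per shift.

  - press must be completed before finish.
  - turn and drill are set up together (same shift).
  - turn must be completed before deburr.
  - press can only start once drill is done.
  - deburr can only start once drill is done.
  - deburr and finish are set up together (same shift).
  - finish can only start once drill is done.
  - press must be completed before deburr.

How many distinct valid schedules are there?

Splitting on turn: it can be shift 1 (6), shift 2 (3), shift 3 (1). Listing each branch's schedules as (drill, press, deburr, finish) by shift number:
turn=shift 1: (1,2,3,3) (1,2,4,4) (1,2,5,5) (1,3,4,4) (1,3,5,5) (1,4,5,5) — 6.
turn=shift 2: (2,3,4,4) (2,3,5,5) (2,4,5,5) — 3.
turn=shift 3: (3,4,5,5) — 1.
Summing: 6 + 3 + 1 = 10.

10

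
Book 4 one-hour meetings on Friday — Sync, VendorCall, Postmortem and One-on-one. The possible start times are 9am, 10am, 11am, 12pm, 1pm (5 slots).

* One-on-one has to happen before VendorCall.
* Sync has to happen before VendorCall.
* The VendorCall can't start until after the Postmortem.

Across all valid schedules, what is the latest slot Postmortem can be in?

12pm

Downstream work caps Postmortem at 12pm.
Postmortem at 12pm is achievable: Sync in 9am, Postmortem in 12pm, One-on-one in 9am, VendorCall in 1pm.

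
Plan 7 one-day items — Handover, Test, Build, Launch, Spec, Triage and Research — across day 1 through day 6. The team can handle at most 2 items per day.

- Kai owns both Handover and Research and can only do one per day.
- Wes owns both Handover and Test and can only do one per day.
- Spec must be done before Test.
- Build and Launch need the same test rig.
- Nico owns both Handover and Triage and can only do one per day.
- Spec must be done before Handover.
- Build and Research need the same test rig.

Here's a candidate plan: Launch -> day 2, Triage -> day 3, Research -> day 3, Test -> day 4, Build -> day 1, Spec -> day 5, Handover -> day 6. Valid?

No — it violates: Spec must be done before Test

Build and Launch need the same test rig — holds.
Spec must be done before Test — violated.
Nico owns both Handover and Triage and can only do one per day — holds.
The team can handle at most 2 items per day — holds.
Build and Research need the same test rig — holds.
Wes owns both Handover and Test and can only do one per day — holds.
Kai owns both Handover and Research and can only do one per day — holds.
Spec must be done before Handover — holds.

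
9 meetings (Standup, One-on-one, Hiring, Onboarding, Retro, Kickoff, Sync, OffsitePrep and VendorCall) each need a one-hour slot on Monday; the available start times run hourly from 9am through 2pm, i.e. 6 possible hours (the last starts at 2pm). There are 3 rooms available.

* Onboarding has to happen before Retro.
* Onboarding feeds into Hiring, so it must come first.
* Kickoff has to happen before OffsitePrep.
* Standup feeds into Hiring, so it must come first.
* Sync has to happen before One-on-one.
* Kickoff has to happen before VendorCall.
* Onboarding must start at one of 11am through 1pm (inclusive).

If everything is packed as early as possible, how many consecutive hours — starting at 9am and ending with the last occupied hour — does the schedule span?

The precedence chain requires at least 2 distinct hours.
With at most 3 per hour and 9 meetings, at least 3 hours are needed.
Propagating the time windows through the other constraints, Hiring can't land before 12pm — that is hour 4 counting from 9am — so the schedule must run through at least 4 hours.
4 works (last occupied hour: 12pm): for example OffsitePrep in 10am, One-on-one in 10am, Retro in 12pm, Onboarding in 11am, Kickoff in 9am, VendorCall in 10am, Sync in 9am, Standup in 9am, Hiring in 12pm.

4 hours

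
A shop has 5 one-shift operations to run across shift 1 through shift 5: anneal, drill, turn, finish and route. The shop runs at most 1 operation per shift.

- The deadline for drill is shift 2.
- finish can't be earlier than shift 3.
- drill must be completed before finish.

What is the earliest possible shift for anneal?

anneal at shift 1 is achievable: drill -> shift 2; turn -> shift 4; finish -> shift 3; route -> shift 5; anneal -> shift 1.

shift 1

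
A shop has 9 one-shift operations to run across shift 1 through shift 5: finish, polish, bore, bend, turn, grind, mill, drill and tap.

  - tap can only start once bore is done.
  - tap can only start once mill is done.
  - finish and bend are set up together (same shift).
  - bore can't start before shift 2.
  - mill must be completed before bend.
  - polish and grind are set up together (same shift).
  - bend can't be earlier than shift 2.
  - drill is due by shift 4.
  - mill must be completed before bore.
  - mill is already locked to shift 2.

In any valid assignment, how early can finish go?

Finish must be in the same shift as bend, which can't be before shift 3, so finish is at least shift 3.
finish at shift 3 is achievable: mill in shift 2, tap in shift 4, polish in shift 1, bend in shift 3, drill in shift 1, finish in shift 3, grind in shift 1, turn in shift 1, bore in shift 3.

shift 3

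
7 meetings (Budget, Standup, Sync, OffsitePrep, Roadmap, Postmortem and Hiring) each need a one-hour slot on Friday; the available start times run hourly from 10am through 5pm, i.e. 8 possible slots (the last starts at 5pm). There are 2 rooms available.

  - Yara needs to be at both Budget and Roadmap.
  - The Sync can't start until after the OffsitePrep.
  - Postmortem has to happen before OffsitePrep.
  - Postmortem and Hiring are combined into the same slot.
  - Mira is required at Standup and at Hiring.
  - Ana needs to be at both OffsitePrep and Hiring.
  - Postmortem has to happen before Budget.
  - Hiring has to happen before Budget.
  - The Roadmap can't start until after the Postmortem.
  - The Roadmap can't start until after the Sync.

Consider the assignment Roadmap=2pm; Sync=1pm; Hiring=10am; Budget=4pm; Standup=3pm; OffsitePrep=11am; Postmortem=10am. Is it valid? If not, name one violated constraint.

Yes, all constraints hold

There are 2 rooms available — holds.
Ana needs to be at both OffsitePrep and Hiring — holds.
The Roadmap can't start until after the Sync — holds.
The Sync can't start until after the OffsitePrep — holds.
Hiring has to happen before Budget — holds.
Yara needs to be at both Budget and Roadmap — holds.
The Roadmap can't start until after the Postmortem — holds.
Mira is required at Standup and at Hiring — holds.
Postmortem and Hiring are combined into the same slot — holds.
Postmortem has to happen before Budget — holds.
Postmortem has to happen before OffsitePrep — holds.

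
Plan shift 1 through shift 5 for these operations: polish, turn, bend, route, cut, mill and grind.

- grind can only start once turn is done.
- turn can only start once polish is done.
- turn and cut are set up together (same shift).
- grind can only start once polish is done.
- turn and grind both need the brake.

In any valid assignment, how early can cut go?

shift 2

Cut must be in the same shift as turn, which can't be before shift 2, so cut is at least shift 2; cut must be in the same shift as turn, which can't be after shift 4, so cut is at most shift 4.
cut at shift 2 is achievable: turn in shift 2, route in shift 1, cut in shift 2, grind in shift 3, polish in shift 1, bend in shift 1, mill in shift 1.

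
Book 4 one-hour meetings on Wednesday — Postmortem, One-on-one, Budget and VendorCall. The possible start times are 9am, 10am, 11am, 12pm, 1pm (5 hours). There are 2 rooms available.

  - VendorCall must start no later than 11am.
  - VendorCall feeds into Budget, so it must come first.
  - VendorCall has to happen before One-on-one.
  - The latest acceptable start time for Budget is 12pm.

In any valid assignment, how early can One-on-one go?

Precedence pushes One-on-one to at least 10am.
One-on-one at 10am is achievable: Budget=10am, Postmortem=9am, One-on-one=10am, VendorCall=9am.

10am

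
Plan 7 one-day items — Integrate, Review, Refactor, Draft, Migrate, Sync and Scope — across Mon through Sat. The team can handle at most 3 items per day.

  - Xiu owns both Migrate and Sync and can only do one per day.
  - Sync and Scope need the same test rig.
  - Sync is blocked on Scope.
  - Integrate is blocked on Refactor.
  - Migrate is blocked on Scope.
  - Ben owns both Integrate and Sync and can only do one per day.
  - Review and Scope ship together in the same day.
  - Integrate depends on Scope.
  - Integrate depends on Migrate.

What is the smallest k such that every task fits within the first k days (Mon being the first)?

4

The precedence chain requires at least 3 distinct days.
With at most 3 per day and 7 tasks, at least 3 days are needed.
Could 3 days be enough, i.e. nothing placed later than Wed? No: Integrate must come after Scope (at Mon or later) → {Tue, Wed}; Scope must come before Integrate (at Wed or earlier) → {Mon, Tue}; Sync must come after Scope (at Mon or later) → {Tue, Wed}; Migrate must come after Scope (at Mon or later) → {Tue, Wed}; Integrate must come after Migrate (at Tue or later) → {Wed}; Migrate must come before Integrate (at Wed or earlier) → {Tue}; Sync can't share with Migrate (Tue) → {Wed}; Sync can't share with Integrate (Wed) → nothing is left.
So 3 days is not enough.
4 works (last occupied day: Thu): for example Refactor in Mon, Migrate in Tue, Draft in Tue, Sync in Thu, Scope in Mon, Integrate in Wed, Review in Mon.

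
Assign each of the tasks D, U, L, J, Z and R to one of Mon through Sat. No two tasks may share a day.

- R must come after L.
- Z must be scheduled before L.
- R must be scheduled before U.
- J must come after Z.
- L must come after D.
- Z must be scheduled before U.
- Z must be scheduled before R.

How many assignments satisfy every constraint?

9

Splitting on D: it can be Mon (4), Tue (4), Wed (1). Listing each branch's schedules as (U, L, J, Z, R):
D=Mon: (Fri,Wed,Sat,Tue,Thu) (Sat,Wed,Thu,Tue,Fri) (Sat,Wed,Fri,Tue,Thu) (Sat,Thu,Wed,Tue,Fri) — 4.
D=Tue: (Fri,Wed,Sat,Mon,Thu) (Sat,Wed,Thu,Mon,Fri) (Sat,Wed,Fri,Mon,Thu) (Sat,Thu,Wed,Mon,Fri) — 4.
D=Wed: (Sat,Thu,Tue,Mon,Fri) — 1.
Summing: 4 + 4 + 1 = 9.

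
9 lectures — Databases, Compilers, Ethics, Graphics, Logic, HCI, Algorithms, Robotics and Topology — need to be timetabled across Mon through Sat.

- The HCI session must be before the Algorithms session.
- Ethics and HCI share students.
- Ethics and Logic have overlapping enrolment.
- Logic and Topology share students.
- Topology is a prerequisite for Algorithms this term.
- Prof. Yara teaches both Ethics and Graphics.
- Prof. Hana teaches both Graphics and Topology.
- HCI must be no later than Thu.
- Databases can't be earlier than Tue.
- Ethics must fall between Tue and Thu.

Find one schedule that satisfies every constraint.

Graphics -> Wed, Robotics -> Mon, Databases -> Tue, Algorithms -> Tue, Topology -> Mon, HCI -> Mon, Logic -> Wed, Compilers -> Mon, Ethics -> Tue

Checking: Topology(Mon) before Algorithms(Tue); HCI(Mon) before Algorithms(Tue); Ethics(Tue) != Graphics(Wed); Ethics(Tue) != HCI(Mon); Ethics(Tue) != Logic(Wed); Graphics(Wed) != Topology(Mon); Logic(Wed) != Topology(Mon); HCI=Mon in [Mon,Thu]; Databases=Tue in [Tue,Sat]; Ethics=Tue in [Tue,Thu].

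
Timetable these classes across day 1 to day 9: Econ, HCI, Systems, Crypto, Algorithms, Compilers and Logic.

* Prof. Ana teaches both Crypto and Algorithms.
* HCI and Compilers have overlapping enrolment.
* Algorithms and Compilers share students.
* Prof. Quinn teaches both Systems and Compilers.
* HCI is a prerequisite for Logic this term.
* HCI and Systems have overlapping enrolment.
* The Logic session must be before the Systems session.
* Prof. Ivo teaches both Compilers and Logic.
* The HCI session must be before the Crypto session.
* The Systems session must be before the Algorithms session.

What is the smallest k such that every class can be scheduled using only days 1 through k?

5

The precedence chain requires at least 4 distinct days.
Could 4 days be enough, i.e. nothing placed later than day 4? No: Algorithms must come after Systems (at day 1 or later) → {day 2, day 3, day 4}; Systems must come before Algorithms (at day 4 or earlier) → {day 1, day 2, day 3}; Crypto must come after HCI (at day 1 or later) → {day 2, day 3, day 4}; HCI must come before Crypto (at day 4 or earlier) → {day 1, day 2, day 3}; Logic must come after HCI (at day 1 or later) → {day 2, day 3, day 4}; Systems must come after Logic (at day 2 or later) → {day 3}; Logic must come before Systems (at day 3 or earlier) → {day 2}; Compilers can't share with Logic (day 2) → {day 1, day 3, day 4}; Compilers can't share with Systems (day 3) → {day 1, day 4}; HCI can't share with Systems (day 3) → {day 1, day 2}; Algorithms must come after Systems (at day 3 or later) → {day 4}; HCI must come before Logic (at day 2 or earlier) → {day 1}; Compilers can't share with Algorithms (day 4) → {day 1}; Compilers can't share with HCI (day 1) → nothing is left.
So 4 days is not enough.
5 works (last occupied day: day 5): for example Crypto in day 2, HCI in day 1, Algorithms in day 4, Econ in day 1, Systems in day 3, Compilers in day 5, Logic in day 2.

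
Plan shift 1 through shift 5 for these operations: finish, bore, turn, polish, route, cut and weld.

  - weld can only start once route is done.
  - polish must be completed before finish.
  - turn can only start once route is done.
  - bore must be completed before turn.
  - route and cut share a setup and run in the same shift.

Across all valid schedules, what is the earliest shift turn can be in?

shift 2

Precedence pushes turn to at least shift 2.
turn at shift 2 is achievable: weld=shift 2, bore=shift 1, finish=shift 2, route=shift 1, polish=shift 1, turn=shift 2, cut=shift 1.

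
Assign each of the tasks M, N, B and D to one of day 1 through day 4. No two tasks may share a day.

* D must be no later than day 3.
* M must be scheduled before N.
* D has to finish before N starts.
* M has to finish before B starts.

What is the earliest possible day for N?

Precedence pushes N to at least day 2.
N at day 3 is achievable: D in day 1; M in day 2; N in day 3; B in day 4.
Nothing earlier works — the capacity limit rule out every day before day 3.

day 3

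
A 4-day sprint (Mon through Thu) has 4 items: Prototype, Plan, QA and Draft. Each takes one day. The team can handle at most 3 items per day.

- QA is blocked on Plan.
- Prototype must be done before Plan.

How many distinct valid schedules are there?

Splitting on Prototype: it can be Mon (12), Tue (4). Listing each branch's schedules as (Plan, QA, Draft):
Prototype=Mon: (Tue,Wed,Mon) (Tue,Wed,Tue) (Tue,Wed,Wed) (Tue,Wed,Thu) (Tue,Thu,Mon) (Tue,Thu,Tue) (Tue,Thu,Wed) (Tue,Thu,Thu) (Wed,Thu,Mon) (Wed,Thu,Tue) (Wed,Thu,Wed) (Wed,Thu,Thu) — 12.
Prototype=Tue: (Wed,Thu,Mon) (Wed,Thu,Tue) (Wed,Thu,Wed) (Wed,Thu,Thu) — 4.
Summing: 12 + 4 = 16.

16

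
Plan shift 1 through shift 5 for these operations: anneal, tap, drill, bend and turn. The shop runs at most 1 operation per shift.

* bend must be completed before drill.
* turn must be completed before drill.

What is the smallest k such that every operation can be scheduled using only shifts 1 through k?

The precedence chain requires at least 2 distinct shifts.
With at most 1 per shift and 5 operations, at least 5 shifts are needed.
5 works (last occupied shift: shift 5): for example anneal in shift 4; turn in shift 2; drill in shift 3; bend in shift 1; tap in shift 5.

5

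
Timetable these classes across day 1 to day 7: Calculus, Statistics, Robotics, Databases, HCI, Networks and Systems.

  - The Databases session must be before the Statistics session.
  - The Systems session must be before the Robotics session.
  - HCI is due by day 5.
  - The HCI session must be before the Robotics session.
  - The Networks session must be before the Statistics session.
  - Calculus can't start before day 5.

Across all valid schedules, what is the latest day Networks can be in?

day 6

Downstream work caps Networks at day 6.
Networks at day 6 is achievable: Systems in day 1, Calculus in day 5, Statistics in day 7, Robotics in day 2, HCI in day 1, Networks in day 6, Databases in day 1.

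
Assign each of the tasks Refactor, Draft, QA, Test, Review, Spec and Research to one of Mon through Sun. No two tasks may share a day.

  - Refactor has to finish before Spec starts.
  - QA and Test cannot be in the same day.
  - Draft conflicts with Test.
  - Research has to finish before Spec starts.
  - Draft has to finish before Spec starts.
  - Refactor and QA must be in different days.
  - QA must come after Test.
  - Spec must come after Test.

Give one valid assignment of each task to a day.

Review in Sun, Draft in Wed, Refactor in Tue, Research in Thu, Test in Mon, Spec in Fri, QA in Sat

Checking: Refactor(Tue) before Spec(Fri); Draft(Wed) before Spec(Fri); Test(Mon) before Spec(Fri); Test(Mon) before QA(Sat); Research(Thu) before Spec(Fri); Refactor(Tue) != QA(Sat); QA(Sat) != Test(Mon); Draft(Wed) != Test(Mon); max 1 per day (cap 1).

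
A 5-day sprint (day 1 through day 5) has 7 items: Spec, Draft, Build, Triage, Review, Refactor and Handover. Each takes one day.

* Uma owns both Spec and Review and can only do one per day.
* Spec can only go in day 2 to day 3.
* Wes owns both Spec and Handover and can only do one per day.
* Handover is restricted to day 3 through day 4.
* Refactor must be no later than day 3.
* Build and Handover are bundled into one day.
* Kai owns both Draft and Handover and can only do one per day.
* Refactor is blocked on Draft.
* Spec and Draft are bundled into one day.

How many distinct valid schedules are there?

40

Splitting on Build: it can be day 3 (20), day 4 (20). Listing each branch's schedules as (Spec, Draft, Triage, Review, Refactor, Handover) by day number:
Build=day 3: (2,2,1,1,3,3) (2,2,1,3,3,3) (2,2,1,4,3,3) (2,2,1,5,3,3) (2,2,2,1,3,3) (2,2,2,3,3,3) (2,2,2,4,3,3) (2,2,2,5,3,3) (2,2,3,1,3,3) (2,2,3,3,3,3) (2,2,3,4,3,3) (2,2,3,5,3,3) (2,2,4,1,3,3) (2,2,4,3,3,3) (2,2,4,4,3,3) (2,2,4,5,3,3) (2,2,5,1,3,3) (2,2,5,3,3,3) (2,2,5,4,3,3) (2,2,5,5,3,3) — 20.
Build=day 4: (2,2,1,1,3,4) (2,2,1,3,3,4) (2,2,1,4,3,4) (2,2,1,5,3,4) (2,2,2,1,3,4) (2,2,2,3,3,4) (2,2,2,4,3,4) (2,2,2,5,3,4) (2,2,3,1,3,4) (2,2,3,3,3,4) (2,2,3,4,3,4) (2,2,3,5,3,4) (2,2,4,1,3,4) (2,2,4,3,3,4) (2,2,4,4,3,4) (2,2,4,5,3,4) (2,2,5,1,3,4) (2,2,5,3,3,4) (2,2,5,4,3,4) (2,2,5,5,3,4) — 20.
Summing: 20 + 20 = 40.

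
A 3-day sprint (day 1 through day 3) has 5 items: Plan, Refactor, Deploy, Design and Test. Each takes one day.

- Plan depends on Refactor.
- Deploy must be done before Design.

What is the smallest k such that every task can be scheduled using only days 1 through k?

The precedence chain requires at least 2 distinct days.
2 works (last occupied day: day 2): for example Deploy=day 1; Plan=day 2; Test=day 1; Refactor=day 1; Design=day 2.

2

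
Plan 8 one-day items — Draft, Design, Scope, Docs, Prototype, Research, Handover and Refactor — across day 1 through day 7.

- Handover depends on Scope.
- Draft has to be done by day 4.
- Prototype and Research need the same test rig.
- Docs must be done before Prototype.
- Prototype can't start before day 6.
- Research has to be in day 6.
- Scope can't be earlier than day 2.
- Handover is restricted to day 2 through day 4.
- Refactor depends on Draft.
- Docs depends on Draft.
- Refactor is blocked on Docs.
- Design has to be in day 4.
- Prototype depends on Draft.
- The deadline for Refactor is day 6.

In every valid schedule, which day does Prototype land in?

Prototype's window is day 6–day 7.
Research is fixed at day 6, and Prototype can't share a day with Research.
So Prototype must be day 7.

day 7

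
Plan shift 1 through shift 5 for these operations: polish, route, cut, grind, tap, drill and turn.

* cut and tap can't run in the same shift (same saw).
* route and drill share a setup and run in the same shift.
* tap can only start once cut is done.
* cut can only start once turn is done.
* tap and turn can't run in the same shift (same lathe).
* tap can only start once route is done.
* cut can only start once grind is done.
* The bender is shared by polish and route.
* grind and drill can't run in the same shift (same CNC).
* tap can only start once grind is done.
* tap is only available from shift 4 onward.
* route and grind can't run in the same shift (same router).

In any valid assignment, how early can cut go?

Precedence pushes cut to at least shift 2; downstream work caps cut at shift 4.
cut at shift 2 is achievable: grind=shift 1; drill=shift 2; polish=shift 1; route=shift 2; cut=shift 2; tap=shift 4; turn=shift 1.

shift 2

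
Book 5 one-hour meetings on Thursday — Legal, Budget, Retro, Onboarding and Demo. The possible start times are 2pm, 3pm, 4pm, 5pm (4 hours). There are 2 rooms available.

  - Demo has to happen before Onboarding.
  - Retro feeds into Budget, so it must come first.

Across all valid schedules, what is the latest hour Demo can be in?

4pm

Downstream work caps Demo at 4pm.
Demo at 4pm is achievable: Legal in 2pm, Retro in 2pm, Budget in 3pm, Demo in 4pm, Onboarding in 5pm.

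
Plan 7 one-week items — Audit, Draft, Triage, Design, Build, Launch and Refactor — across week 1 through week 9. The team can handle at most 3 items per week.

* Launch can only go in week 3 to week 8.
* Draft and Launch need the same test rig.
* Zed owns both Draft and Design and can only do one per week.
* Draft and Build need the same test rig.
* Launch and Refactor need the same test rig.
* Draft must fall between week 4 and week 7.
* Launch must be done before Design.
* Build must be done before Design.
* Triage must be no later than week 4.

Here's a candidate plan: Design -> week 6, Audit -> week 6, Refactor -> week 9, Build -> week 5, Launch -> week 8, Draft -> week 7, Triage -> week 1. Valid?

No — it violates: Launch must be done before Design

Launch must be done before Design — violated.
Draft and Launch need the same test rig — holds.
Zed owns both Draft and Design and can only do one per week — holds.
Launch and Refactor need the same test rig — holds.
Launch can only go in week 3 to week 8 — holds.
Draft and Build need the same test rig — holds.
Triage must be no later than week 4 — holds.
Build must be done before Design — holds.
The team can handle at most 3 items per week — holds.
Draft must fall between week 4 and week 7 — holds.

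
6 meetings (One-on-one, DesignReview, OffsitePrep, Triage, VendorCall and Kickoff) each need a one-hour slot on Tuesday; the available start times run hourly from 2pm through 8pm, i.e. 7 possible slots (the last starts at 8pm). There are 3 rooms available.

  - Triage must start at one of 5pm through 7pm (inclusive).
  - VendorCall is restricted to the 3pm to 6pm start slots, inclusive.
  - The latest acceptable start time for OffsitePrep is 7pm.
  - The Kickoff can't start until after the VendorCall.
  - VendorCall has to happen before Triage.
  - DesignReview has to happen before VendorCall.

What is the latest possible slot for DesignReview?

Downstream work caps DesignReview at 5pm.
DesignReview at 5pm is achievable: DesignReview -> 5pm, OffsitePrep -> 2pm, One-on-one -> 2pm, Triage -> 7pm, VendorCall -> 6pm, Kickoff -> 7pm.

5pm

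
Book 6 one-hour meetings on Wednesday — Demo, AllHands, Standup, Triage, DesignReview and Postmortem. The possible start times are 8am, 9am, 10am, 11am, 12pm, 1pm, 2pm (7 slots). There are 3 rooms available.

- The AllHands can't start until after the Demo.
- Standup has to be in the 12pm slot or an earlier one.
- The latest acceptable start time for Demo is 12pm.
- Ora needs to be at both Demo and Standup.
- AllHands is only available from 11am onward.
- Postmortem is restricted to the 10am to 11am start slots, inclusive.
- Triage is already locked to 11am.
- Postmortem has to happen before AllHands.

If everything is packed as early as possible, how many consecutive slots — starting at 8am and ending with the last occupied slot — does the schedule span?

The precedence chain requires at least 2 distinct slots.
With at most 3 per slot and 6 meetings, at least 2 slots are needed.
AllHands can't be placed before 11am — that is slot 4 counting from 8am — so the schedule must run through at least 4 slots.
4 works (last occupied slot: 11am): for example Triage in 11am, Demo in 8am, AllHands in 11am, Postmortem in 10am, DesignReview in 8am, Standup in 9am.

4 slots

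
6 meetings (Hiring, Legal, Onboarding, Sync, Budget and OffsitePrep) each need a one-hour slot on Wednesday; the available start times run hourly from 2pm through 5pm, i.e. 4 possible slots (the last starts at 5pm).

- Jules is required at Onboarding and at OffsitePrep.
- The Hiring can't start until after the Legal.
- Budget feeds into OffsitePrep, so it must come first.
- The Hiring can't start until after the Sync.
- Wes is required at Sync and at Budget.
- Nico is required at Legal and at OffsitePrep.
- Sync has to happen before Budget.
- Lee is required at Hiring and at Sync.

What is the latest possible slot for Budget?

Precedence pushes Budget to at least 3pm; downstream work caps Budget at 4pm.
Budget at 4pm is achievable: Sync=2pm, Hiring=3pm, Legal=2pm, OffsitePrep=5pm, Budget=4pm, Onboarding=2pm.

4pm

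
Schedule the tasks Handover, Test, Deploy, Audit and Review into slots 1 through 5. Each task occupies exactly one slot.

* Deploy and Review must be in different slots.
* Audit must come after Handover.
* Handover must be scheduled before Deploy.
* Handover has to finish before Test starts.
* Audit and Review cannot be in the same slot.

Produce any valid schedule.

Test=2, Deploy=2, Audit=2, Review=1, Handover=1

Checking: Handover(1) before Test(2); Handover(1) before Audit(2); Handover(1) before Deploy(2); Deploy(2) != Review(1); Audit(2) != Review(1).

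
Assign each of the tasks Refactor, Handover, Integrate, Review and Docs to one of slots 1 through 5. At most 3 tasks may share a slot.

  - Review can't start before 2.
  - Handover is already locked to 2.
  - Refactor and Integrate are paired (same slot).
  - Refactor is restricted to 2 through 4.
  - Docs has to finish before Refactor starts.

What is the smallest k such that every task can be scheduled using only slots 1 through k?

3 slots

The precedence chain requires at least 2 distinct slots.
With at most 3 per slot and 5 tasks, at least 2 slots are needed.
Could 2 slots be enough, i.e. nothing placed later than 2? No: Refactor's window within 2 slots is {2}; Handover's window within 2 slots is {2}; Review's window within 2 slots is {2}; Integrate must be in the same slot as Refactor (in {2}) → {2}; that puts Refactor, Handover, Integrate and Review all in 2 — more than 3 per slot.
So 2 slots is not enough.
3 works (last occupied slot: 3): for example Refactor=2; Docs=1; Review=3; Handover=2; Integrate=2.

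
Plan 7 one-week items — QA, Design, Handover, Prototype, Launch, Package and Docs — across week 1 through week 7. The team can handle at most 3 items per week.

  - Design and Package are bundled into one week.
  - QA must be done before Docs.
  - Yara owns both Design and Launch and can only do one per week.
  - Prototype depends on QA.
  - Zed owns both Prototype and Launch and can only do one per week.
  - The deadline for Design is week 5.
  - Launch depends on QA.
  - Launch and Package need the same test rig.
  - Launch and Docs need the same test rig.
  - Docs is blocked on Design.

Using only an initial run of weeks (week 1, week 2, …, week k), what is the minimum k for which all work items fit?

3

The precedence chain requires at least 2 distinct weeks.
With at most 3 per week and 7 work items, at least 3 weeks are needed.
3 works (last occupied week: week 3): for example QA=week 1, Prototype=week 2, Handover=week 2, Docs=week 2, Package=week 1, Launch=week 3, Design=week 1.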